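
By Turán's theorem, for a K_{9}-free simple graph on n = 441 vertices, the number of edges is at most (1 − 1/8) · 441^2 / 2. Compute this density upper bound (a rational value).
Turán density bound = (7/8) · 441^2/2 = 1361367/16 ≈ 85085.4375

Turán's theorem: ex(n, K_{r+1}) is achieved by the complete r-partite Turán graph T(n, r) with parts as balanced as possible, and is at most (1 − 1/r) · n^2/2. For r = 8, n = 441: the density bound is (7/8) · 194481/2 = 1361367/16 ≈ 85085.4375. The integer-valued extremum is e(T(441, 8)) = 85085, which is strictly less than the density bound 1361367/16 since 8 ∤ 441 (the parts of T(441, 8) cannot all be equal).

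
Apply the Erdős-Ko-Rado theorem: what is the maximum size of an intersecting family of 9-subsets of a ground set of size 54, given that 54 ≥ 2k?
max |F| = C(53, 8) = 886322710

The Erdős-Ko-Rado theorem states: for n ≥ 2k, an intersecting family of k-subsets of an n-element set has size at most C(n − 1, k − 1), with equality for 'star' families {A ⊆ [n] : |A| = k, i ∈ A} (fix an element i). For n = 54, k = 9: C(53, 8) = 886322710.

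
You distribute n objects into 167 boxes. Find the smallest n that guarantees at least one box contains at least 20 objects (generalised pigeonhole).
n = (20 − 1)·167 + 1 = 3174

By the generalised pigeonhole principle, to guarantee some box contains ≥ r objects we need more than (r − 1) · k objects total. Threshold: n = (r − 1) · k + 1. With r = 20 and k = 167: n = 19 · 167 + 1 = 3173 + 1 = 3174. For n = 3173 = 19 · 167, we can put exactly 19 objects in every box, avoiding 20 in any single one — so 3174 is tight.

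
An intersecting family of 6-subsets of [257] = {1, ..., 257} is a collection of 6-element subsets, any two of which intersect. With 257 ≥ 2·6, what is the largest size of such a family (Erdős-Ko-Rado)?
max |F| = C(256, 5) = 8809549056

Erdős-Ko-Rado (1961): when n ≥ 2k, max |F| = C(n−1, k−1). The bound is attained by the star {A : i ∈ A} for any fixed i ∈ [n]. Here C(257−1, 6−1) = C(256, 5) = 8809549056.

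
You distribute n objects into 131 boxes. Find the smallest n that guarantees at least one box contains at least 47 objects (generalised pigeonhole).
n = (47 − 1)·131 + 1 = 6027

By the generalised pigeonhole principle, to guarantee some box contains ≥ r objects we need more than (r − 1) · k objects total. Threshold: n = (r − 1) · k + 1. With r = 47 and k = 131: n = 46 · 131 + 1 = 6026 + 1 = 6027. For n = 6026 = 46 · 131, we can put exactly 46 objects in every box, avoiding 47 in any single one — so 6027 is tight.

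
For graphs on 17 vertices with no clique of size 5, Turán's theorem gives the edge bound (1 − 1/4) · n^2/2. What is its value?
Turán density bound = (3/4) · 17^2/2 = 867/8 ≈ 108.375

Turán's theorem: ex(n, K_{r+1}) is achieved by the complete r-partite Turán graph T(n, r) with parts as balanced as possible, and is at most (1 − 1/r) · n^2/2. For r = 4, n = 17: the density bound is (3/4) · 289/2 = 867/8 ≈ 108.375. The integer-valued extremum is e(T(17, 4)) = 108, which is strictly less than the density bound 867/8 since 4 ∤ 17 (the parts of T(17, 4) cannot all be equal).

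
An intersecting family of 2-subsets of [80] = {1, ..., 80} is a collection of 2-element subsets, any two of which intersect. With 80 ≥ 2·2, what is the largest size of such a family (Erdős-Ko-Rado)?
max |F| = C(79, 1) = 79

Erdős-Ko-Rado (1961): when n ≥ 2k, max |F| = C(n−1, k−1). The bound is attained by the star {A : i ∈ A} for any fixed i ∈ [n]. Here C(80−1, 2−1) = C(79, 1) = 79.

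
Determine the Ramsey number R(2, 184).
R(2, 184) = 184

R(2, k) = k for all k ≥ 2: in a 2-colouring of K_k, either some edge is red (a red K_2) or all edges are blue (a blue K_k). And K_{183} coloured all-blue has no blue K_184, so R(2, 184) > 183. Hence R(2, 184) = 184.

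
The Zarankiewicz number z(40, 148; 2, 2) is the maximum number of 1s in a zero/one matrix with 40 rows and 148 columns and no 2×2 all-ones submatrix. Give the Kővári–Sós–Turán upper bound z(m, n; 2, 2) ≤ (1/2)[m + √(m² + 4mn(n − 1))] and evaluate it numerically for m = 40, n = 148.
z(40, 148; 2, 2) ≤ (1/2)[40 + √(40² + 4·40·148·147)] = (1/2)[40 + √3482560] = 953.0809

Kővári–Sós–Turán: let r_1, ..., r_40 be the row sums and z = Σ r_i the total number of 1s. Each pair of columns can share at most one row with both entries 1 (else a 2×2 all-ones block appears), so Σ_i C(r_i, 2) ≤ C(148, 2) = 10878. By convexity Σ_i C(r_i, 2) ≥ 40·C(z/40, 2) = z(z − 40)/(2·40), giving z² − 40z − 40·148·147 ≤ 0 and hence z ≤ (1/2)[40 + √(1600 + 4·870240)] = (1/2)[40 + √3482560] ≈ (1/2)(40 + 1866.1618) = 953.0809.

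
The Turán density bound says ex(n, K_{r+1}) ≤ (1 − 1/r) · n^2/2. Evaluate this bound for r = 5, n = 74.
Turán density bound = (4/5) · 74^2/2 = 10952/5 ≈ 2190.4

Turán's theorem: ex(n, K_{r+1}) is achieved by the complete r-partite Turán graph T(n, r) with parts as balanced as possible, and is at most (1 − 1/r) · n^2/2. For r = 5, n = 74: the density bound is (4/5) · 5476/2 = 10952/5 ≈ 2190.4. The integer-valued extremum is e(T(74, 5)) = 2190, which is strictly less than the density bound 10952/5 since 5 ∤ 74 (the parts of T(74, 5) cannot all be equal).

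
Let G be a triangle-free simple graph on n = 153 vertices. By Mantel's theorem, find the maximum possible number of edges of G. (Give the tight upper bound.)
ex(153, K_3) = ⌊153^2/4⌋ = 5852

Mantel (1907): a triangle-free graph on n vertices has at most ⌊n^2/4⌋ edges, with equality for the complete bipartite graph K_{⌊n/2⌋, ⌈n/2⌉}. For n = 153: ⌊153^2/4⌋ = ⌊23409/4⌋ = 5852. The extremal graph is K_{76, 77}, which has 76·77 = 5852 edges.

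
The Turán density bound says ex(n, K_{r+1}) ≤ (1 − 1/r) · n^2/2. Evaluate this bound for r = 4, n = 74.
Turán density bound = (3/4) · 74^2/2 = 4107/2 ≈ 2053.5

Turán's theorem: ex(n, K_{r+1}) is achieved by the complete r-partite Turán graph T(n, r) with parts as balanced as possible, and is at most (1 − 1/r) · n^2/2. For r = 4, n = 74: the density bound is (3/4) · 5476/2 = 4107/2 ≈ 2053.5. The integer-valued extremum is e(T(74, 4)) = 2053, which is strictly less than the density bound 4107/2 since 4 ∤ 74 (the parts of T(74, 4) cannot all be equal).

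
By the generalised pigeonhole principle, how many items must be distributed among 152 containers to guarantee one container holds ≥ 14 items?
n = (14 − 1)·152 + 1 = 1977

By the generalised pigeonhole principle, to guarantee some box contains ≥ r objects we need more than (r − 1) · k objects total. Threshold: n = (r − 1) · k + 1. With r = 14 and k = 152: n = 13 · 152 + 1 = 1976 + 1 = 1977. For n = 1976 = 13 · 152, we can put exactly 13 objects in every box, avoiding 14 in any single one — so 1977 is tight.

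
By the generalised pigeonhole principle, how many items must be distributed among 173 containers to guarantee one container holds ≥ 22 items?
n = (22 − 1)·173 + 1 = 3634

By the generalised pigeonhole principle, to guarantee some box contains ≥ r objects we need more than (r − 1) · k objects total. Threshold: n = (r − 1) · k + 1. With r = 22 and k = 173: n = 21 · 173 + 1 = 3633 + 1 = 3634. For n = 3633 = 21 · 173, we can put exactly 21 objects in every box, avoiding 22 in any single one — so 3634 is tight.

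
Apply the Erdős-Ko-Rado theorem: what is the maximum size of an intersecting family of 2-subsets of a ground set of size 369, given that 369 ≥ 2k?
max |F| = C(368, 1) = 368

The Erdős-Ko-Rado theorem states: for n ≥ 2k, an intersecting family of k-subsets of an n-element set has size at most C(n − 1, k − 1), with equality for 'star' families {A ⊆ [n] : |A| = k, i ∈ A} (fix an element i). For n = 369, k = 2: C(368, 1) = 368.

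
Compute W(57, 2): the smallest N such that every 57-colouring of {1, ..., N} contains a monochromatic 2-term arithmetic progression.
W(57, 2) = 57 + 1 = 58

A 2-term AP is any pair of integers, so a monochromatic 2-AP exists iff some colour is used at least twice. With 57 colours, the colouring i ↦ i on {1, ..., 57} uses each colour once, avoiding any monochromatic pair, so W(57, 2) > 57. For {1, ..., 58}, pigeonhole forces two integers of the same colour, which form a monochromatic 2-AP. Hence W(57, 2) = 58.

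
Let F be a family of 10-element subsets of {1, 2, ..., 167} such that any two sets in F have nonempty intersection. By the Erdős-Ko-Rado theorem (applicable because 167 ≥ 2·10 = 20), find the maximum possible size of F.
max |F| = C(166, 9) = 211531737340440

Erdős-Ko-Rado (1961): when n ≥ 2k, max |F| = C(n−1, k−1). The bound is attained by the star {A : i ∈ A} for any fixed i ∈ [n]. Here C(167−1, 10−1) = C(166, 9) = 211531737340440.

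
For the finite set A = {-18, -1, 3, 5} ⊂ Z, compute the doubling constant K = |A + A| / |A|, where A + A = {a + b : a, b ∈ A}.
K = |A + A| / |A| = 10/4 = 5/2

Enumerate A + A = {a + b : a, b ∈ A}. With |A| = 4, there are |A|^2 = 16 ordered sum pairs; collecting distinct values, A + A = {-36, -19, -15, -13, -2, 2, 4, 6, 8, 10}, so |A + A| = 10. Thus K = 10/4 = 5/2. For comparison, the minimum possible |A + A| over all 4-element sets is 2·4 − 1 = 7 (so min K = 7/4), attained only by arithmetic progressions.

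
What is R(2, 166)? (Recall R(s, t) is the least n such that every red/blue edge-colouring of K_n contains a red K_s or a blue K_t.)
R(2, 166) = 166

R(2, k) = k for all k ≥ 2: in a 2-colouring of K_k, either some edge is red (a red K_2) or all edges are blue (a blue K_k). And K_{165} coloured all-blue has no blue K_166, so R(2, 166) > 165. Hence R(2, 166) = 166.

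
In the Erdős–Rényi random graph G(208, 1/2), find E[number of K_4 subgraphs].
E[# K_4] = C(208, 4) · (1/2)^C(4, 2) = 75760620 / 2^6 = 18940155/16 = 1183759.6875

For each 4-subset S of vertices (there are C(208, 4) = 75760620 such S), let X_S = 1 if S induces a K_4 (all C(4, 2) = 6 edges present). Then P(X_S = 1) = (1/2)^6 = 1/64. By linearity of expectation, E[# K_4] = C(208, 4) · (1/2)^6 = 75760620 / 64 = 18940155/16 = 1183759.6875.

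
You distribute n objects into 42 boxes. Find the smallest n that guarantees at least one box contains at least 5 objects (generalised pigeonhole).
n = (5 − 1)·42 + 1 = 169

By the generalised pigeonhole principle, to guarantee some box contains ≥ r objects we need more than (r − 1) · k objects total. Threshold: n = (r − 1) · k + 1. With r = 5 and k = 42: n = 4 · 42 + 1 = 168 + 1 = 169. For n = 168 = 4 · 42, we can put exactly 4 objects in every box, avoiding 5 in any single one — so 169 is tight.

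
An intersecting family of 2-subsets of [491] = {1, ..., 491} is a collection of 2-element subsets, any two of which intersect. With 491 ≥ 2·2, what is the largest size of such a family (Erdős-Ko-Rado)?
max |F| = C(490, 1) = 490

Erdős-Ko-Rado (1961): when n ≥ 2k, max |F| = C(n−1, k−1). The bound is attained by the star {A : i ∈ A} for any fixed i ∈ [n]. Here C(491−1, 2−1) = C(490, 1) = 490.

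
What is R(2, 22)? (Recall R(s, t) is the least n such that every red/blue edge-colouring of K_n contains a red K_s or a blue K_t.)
R(2, 22) = 22

R(2, k) = k for all k ≥ 2: in a 2-colouring of K_k, either some edge is red (a red K_2) or all edges are blue (a blue K_k). And K_{21} coloured all-blue has no blue K_22, so R(2, 22) > 21. Hence R(2, 22) = 22.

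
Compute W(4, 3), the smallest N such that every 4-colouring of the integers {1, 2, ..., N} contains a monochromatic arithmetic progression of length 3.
W(4, 3) = 76

W(4, 3) = 76. The lower bound W(4, 3) > 75 comes from an explicit good 4-colouring of [1, 75]; the upper bound W(4, 3) ≤ 76 was verified by exhaustive search over 4-colourings of [1, 76].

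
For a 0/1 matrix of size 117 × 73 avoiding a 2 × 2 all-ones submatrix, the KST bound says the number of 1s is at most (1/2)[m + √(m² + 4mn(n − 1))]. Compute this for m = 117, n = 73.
z(117, 73; 2, 2) ≤ (1/2)[117 + √(117² + 4·117·73·72)] = (1/2)[117 + √2473497] = 844.8678

Kővári–Sós–Turán: let r_1, ..., r_117 be the row sums and z = Σ r_i the total number of 1s. Each pair of columns can share at most one row with both entries 1 (else a 2×2 all-ones block appears), so Σ_i C(r_i, 2) ≤ C(73, 2) = 2628. By convexity Σ_i C(r_i, 2) ≥ 117·C(z/117, 2) = z(z − 117)/(2·117), giving z² − 117z − 117·73·72 ≤ 0 and hence z ≤ (1/2)[117 + √(13689 + 4·614952)] = (1/2)[117 + √2473497] ≈ (1/2)(117 + 1572.7355) = 844.8678.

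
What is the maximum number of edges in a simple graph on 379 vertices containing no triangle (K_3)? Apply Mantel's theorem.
ex(379, K_3) = ⌊379^2/4⌋ = 35910

Mantel (1907): a triangle-free graph on n vertices has at most ⌊n^2/4⌋ edges, with equality for the complete bipartite graph K_{⌊n/2⌋, ⌈n/2⌉}. For n = 379: ⌊379^2/4⌋ = ⌊143641/4⌋ = 35910. The extremal graph is K_{189, 190}, which has 189·190 = 35910 edges.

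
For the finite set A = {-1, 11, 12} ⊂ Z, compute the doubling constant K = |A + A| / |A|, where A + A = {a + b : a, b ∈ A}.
K = |A + A| / |A| = 6/3 = 2

Enumerate A + A = {a + b : a, b ∈ A}. With |A| = 3, there are |A|^2 = 9 ordered sum pairs; collecting distinct values, A + A = {-2, 10, 11, 22, 23, 24}, so |A + A| = 6. Thus K = 6/3 = 2. For comparison, the minimum possible |A + A| over all 3-element sets is 2·3 − 1 = 5 (so min K = 5/3), attained only by arithmetic progressions.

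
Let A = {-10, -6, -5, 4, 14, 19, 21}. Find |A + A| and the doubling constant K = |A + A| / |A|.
K = |A + A| / |A| = 26/7

Enumerate A + A = {a + b : a, b ∈ A}. With |A| = 7, there are |A|^2 = 49 ordered sum pairs; collecting distinct values, A + A = {-20, -16, -15, -12, -11, -10, -6, -2, -1, 4, 8, 9, 11, 13, 14, 15, 16, 18, 23, 25, 28, 33, 35, 38, 40, 42}, so |A + A| = 26. Thus K = 26/7. For comparison, the minimum possible |A + A| over all 7-element sets is 2·7 − 1 = 13 (so min K = 13/7), attained only by arithmetic progressions.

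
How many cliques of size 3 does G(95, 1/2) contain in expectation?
E[# K_3] = C(95, 3) · (1/2)^C(3, 2) = 138415 / 2^3 = 17301.875

For each 3-subset S of vertices (there are C(95, 3) = 138415 such S), let X_S = 1 if S induces a K_3 (all C(3, 2) = 3 edges present). Then P(X_S = 1) = (1/2)^3 = 1/8. By linearity of expectation, E[# K_3] = C(95, 3) · (1/2)^3 = 138415 / 8 = 17301.875.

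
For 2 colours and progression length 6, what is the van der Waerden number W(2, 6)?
W(2, 6) = 1132

This is a classical value, W(2, 6) = 1132, established by combining an explicit 2-colouring of {1, ..., 1131} with no monochromatic 6-AP (giving the lower bound W(2, 6) > 1131) and a finite case analysis / exhaustive computer search showing every 2-colouring of {1, ..., 1132} has such an AP.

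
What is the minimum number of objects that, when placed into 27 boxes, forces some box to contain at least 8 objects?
n = (8 − 1)·27 + 1 = 190

By the generalised pigeonhole principle, to guarantee some box contains ≥ r objects we need more than (r − 1) · k objects total. Threshold: n = (r − 1) · k + 1. With r = 8 and k = 27: n = 7 · 27 + 1 = 189 + 1 = 190. For n = 189 = 7 · 27, we can put exactly 7 objects in every box, avoiding 8 in any single one — so 190 is tight.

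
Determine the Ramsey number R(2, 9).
R(2, 9) = 9

R(2, k) = k for all k ≥ 2: in a 2-colouring of K_k, either some edge is red (a red K_2) or all edges are blue (a blue K_k). And K_{8} coloured all-blue has no blue K_9, so R(2, 9) > 8. Hence R(2, 9) = 9.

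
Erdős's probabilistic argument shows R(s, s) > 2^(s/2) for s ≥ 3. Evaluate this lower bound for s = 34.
2^(34/2) = 131072; so R(34, 34) > 131072

Colour each edge of K_n uniformly at random with red/blue. The expected number of monochromatic K_34 is C(n, 34) · 2 · 2^(−C(34,2)). If C(n, 34) · 2^(1 − C(34,2)) < 1, then with positive probability no monochromatic K_34 exists, so R(34, 34) > n. The standard estimate C(n, 34) ≤ n^34/34! shows this inequality holds whenever n ≤ 2^(34/2) (since 34! · 2^(C(34,2) − 1) > 2^(34^2/2) ≥ n^34). Hence R(34, 34) > 2^(34/2) = 131072.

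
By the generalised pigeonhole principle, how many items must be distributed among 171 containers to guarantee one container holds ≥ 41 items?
n = (41 − 1)·171 + 1 = 6841

By the generalised pigeonhole principle, to guarantee some box contains ≥ r objects we need more than (r − 1) · k objects total. Threshold: n = (r − 1) · k + 1. With r = 41 and k = 171: n = 40 · 171 + 1 = 6840 + 1 = 6841. For n = 6840 = 40 · 171, we can put exactly 40 objects in every box, avoiding 41 in any single one — so 6841 is tight.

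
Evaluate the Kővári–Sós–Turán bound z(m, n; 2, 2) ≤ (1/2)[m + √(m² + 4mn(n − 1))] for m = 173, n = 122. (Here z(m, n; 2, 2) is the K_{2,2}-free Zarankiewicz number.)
z(173, 122; 2, 2) ≤ (1/2)[173 + √(173² + 4·173·122·121)] = (1/2)[173 + √10245233] = 1686.9088

Kővári–Sós–Turán: let r_1, ..., r_173 be the row sums and z = Σ r_i the total number of 1s. Each pair of columns can share at most one row with both entries 1 (else a 2×2 all-ones block appears), so Σ_i C(r_i, 2) ≤ C(122, 2) = 7381. By convexity Σ_i C(r_i, 2) ≥ 173·C(z/173, 2) = z(z − 173)/(2·173), giving z² − 173z − 173·122·121 ≤ 0 and hence z ≤ (1/2)[173 + √(29929 + 4·2553826)] = (1/2)[173 + √10245233] ≈ (1/2)(173 + 3200.8176) = 1686.9088.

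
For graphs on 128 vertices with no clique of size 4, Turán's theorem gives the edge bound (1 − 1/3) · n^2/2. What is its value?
Turán density bound = (2/3) · 128^2/2 = 16384/3 ≈ 5461.3333

Turán's theorem: ex(n, K_{r+1}) is achieved by the complete r-partite Turán graph T(n, r) with parts as balanced as possible, and is at most (1 − 1/r) · n^2/2. For r = 3, n = 128: the density bound is (2/3) · 16384/2 = 16384/3 ≈ 5461.3333. The integer-valued extremum is e(T(128, 3)) = 5461, which is strictly less than the density bound 16384/3 since 3 ∤ 128 (the parts of T(128, 3) cannot all be equal).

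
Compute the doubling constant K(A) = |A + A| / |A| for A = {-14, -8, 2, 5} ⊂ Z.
K = |A + A| / |A| = 10/4 = 5/2

Enumerate A + A = {a + b : a, b ∈ A}. With |A| = 4, there are |A|^2 = 16 ordered sum pairs; collecting distinct values, A + A = {-28, -22, -16, -12, -9, -6, -3, 4, 7, 10}, so |A + A| = 10. Thus K = 10/4 = 5/2. For comparison, the minimum possible |A + A| over all 4-element sets is 2·4 − 1 = 7 (so min K = 7/4), attained only by arithmetic progressions.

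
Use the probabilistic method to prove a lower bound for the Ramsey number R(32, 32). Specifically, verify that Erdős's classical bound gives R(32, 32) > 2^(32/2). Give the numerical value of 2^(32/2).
2^(32/2) = 65536; so R(32, 32) > 65536

Colour each edge of K_n uniformly at random with red/blue. The expected number of monochromatic K_32 is C(n, 32) · 2 · 2^(−C(32,2)). If C(n, 32) · 2^(1 − C(32,2)) < 1, then with positive probability no monochromatic K_32 exists, so R(32, 32) > n. The standard estimate C(n, 32) ≤ n^32/32! shows this inequality holds whenever n ≤ 2^(32/2) (since 32! · 2^(C(32,2) − 1) > 2^(32^2/2) ≥ n^32). Hence R(32, 32) > 2^(32/2) = 65536.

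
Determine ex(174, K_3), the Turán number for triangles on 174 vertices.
ex(174, K_3) = ⌊174^2/4⌋ = 7569

Mantel (1907): a triangle-free graph on n vertices has at most ⌊n^2/4⌋ edges, with equality for the complete bipartite graph K_{⌊n/2⌋, ⌈n/2⌉}. For n = 174: ⌊174^2/4⌋ = ⌊30276/4⌋ = 7569. The extremal graph is K_{87, 87}, which has 87·87 = 7569 edges.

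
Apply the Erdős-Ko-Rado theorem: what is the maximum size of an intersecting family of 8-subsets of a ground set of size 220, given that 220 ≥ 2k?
max |F| = C(219, 7) = 4351263600078

Erdős-Ko-Rado (1961): when n ≥ 2k, max |F| = C(n−1, k−1). The bound is attained by the star {A : i ∈ A} for any fixed i ∈ [n]. Here C(220−1, 8−1) = C(219, 7) = 4351263600078.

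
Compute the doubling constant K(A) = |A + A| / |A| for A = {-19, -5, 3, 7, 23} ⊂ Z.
K = |A + A| / |A| = 15/5 = 3

Enumerate A + A = {a + b : a, b ∈ A}. With |A| = 5, there are |A|^2 = 25 ordered sum pairs; collecting distinct values, A + A = {-38, -24, -16, -12, -10, -2, 2, 4, 6, 10, 14, 18, 26, 30, 46}, so |A + A| = 15. Thus K = 15/5 = 3. For comparison, the minimum possible |A + A| over all 5-element sets is 2·5 − 1 = 9 (so min K = 9/5), attained only by arithmetic progressions.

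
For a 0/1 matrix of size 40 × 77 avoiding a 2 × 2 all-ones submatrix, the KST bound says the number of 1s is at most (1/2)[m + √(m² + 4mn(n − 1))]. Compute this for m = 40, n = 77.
z(40, 77; 2, 2) ≤ (1/2)[40 + √(40² + 4·40·77·76)] = (1/2)[40 + √937920] = 504.2313

Kővári–Sós–Turán: let r_1, ..., r_40 be the row sums and z = Σ r_i the total number of 1s. Each pair of columns can share at most one row with both entries 1 (else a 2×2 all-ones block appears), so Σ_i C(r_i, 2) ≤ C(77, 2) = 2926. By convexity Σ_i C(r_i, 2) ≥ 40·C(z/40, 2) = z(z − 40)/(2·40), giving z² − 40z − 40·77·76 ≤ 0 and hence z ≤ (1/2)[40 + √(1600 + 4·234080)] = (1/2)[40 + √937920] ≈ (1/2)(40 + 968.4627) = 504.2313.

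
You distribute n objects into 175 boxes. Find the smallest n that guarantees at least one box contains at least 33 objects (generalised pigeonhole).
n = (33 − 1)·175 + 1 = 5601

By the generalised pigeonhole principle, to guarantee some box contains ≥ r objects we need more than (r − 1) · k objects total. Threshold: n = (r − 1) · k + 1. With r = 33 and k = 175: n = 32 · 175 + 1 = 5600 + 1 = 5601. For n = 5600 = 32 · 175, we can put exactly 32 objects in every box, avoiding 33 in any single one — so 5601 is tight.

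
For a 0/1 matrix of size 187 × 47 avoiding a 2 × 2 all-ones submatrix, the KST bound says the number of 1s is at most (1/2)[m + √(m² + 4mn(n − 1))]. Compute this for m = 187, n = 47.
z(187, 47; 2, 2) ≤ (1/2)[187 + √(187² + 4·187·47·46)] = (1/2)[187 + √1652145] = 736.179

Kővári–Sós–Turán: let r_1, ..., r_187 be the row sums and z = Σ r_i the total number of 1s. Each pair of columns can share at most one row with both entries 1 (else a 2×2 all-ones block appears), so Σ_i C(r_i, 2) ≤ C(47, 2) = 1081. By convexity Σ_i C(r_i, 2) ≥ 187·C(z/187, 2) = z(z − 187)/(2·187), giving z² − 187z − 187·47·46 ≤ 0 and hence z ≤ (1/2)[187 + √(34969 + 4·404294)] = (1/2)[187 + √1652145] ≈ (1/2)(187 + 1285.3579) = 736.179.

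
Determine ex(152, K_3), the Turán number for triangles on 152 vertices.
ex(152, K_3) = ⌊152^2/4⌋ = 5776

Mantel (1907): a triangle-free graph on n vertices has at most ⌊n^2/4⌋ edges, with equality for the complete bipartite graph K_{⌊n/2⌋, ⌈n/2⌉}. For n = 152: ⌊152^2/4⌋ = ⌊23104/4⌋ = 5776. The extremal graph is K_{76, 76}, which has 76·76 = 5776 edges.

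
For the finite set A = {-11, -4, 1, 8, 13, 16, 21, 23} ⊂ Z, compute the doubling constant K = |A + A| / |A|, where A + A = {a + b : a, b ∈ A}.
K = |A + A| / |A| = 29/8

Enumerate A + A = {a + b : a, b ∈ A}. With |A| = 8, there are |A|^2 = 64 ordered sum pairs; collecting distinct values, A + A = {-22, -15, -10, -8, -3, 2, 4, 5, 9, 10, 12, 14, 16, 17, 19, 21, 22, 24, 26, 29, 31, 32, 34, 36, 37, 39, 42, 44, 46}, so |A + A| = 29. Thus K = 29/8. For comparison, the minimum possible |A + A| over all 8-element sets is 2·8 − 1 = 15 (so min K = 15/8), attained only by arithmetic progressions.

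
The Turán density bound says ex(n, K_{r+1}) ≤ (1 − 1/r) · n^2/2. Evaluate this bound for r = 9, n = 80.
Turán density bound = (8/9) · 80^2/2 = 25600/9 ≈ 2844.4444

Turán's theorem: ex(n, K_{r+1}) is achieved by the complete r-partite Turán graph T(n, r) with parts as balanced as possible, and is at most (1 − 1/r) · n^2/2. For r = 9, n = 80: the density bound is (8/9) · 6400/2 = 25600/9 ≈ 2844.4444. The integer-valued extremum is e(T(80, 9)) = 2844, which is strictly less than the density bound 25600/9 since 9 ∤ 80 (the parts of T(80, 9) cannot all be equal).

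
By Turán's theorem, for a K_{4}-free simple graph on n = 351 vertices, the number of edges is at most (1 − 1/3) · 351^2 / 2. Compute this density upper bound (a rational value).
Turán density bound = (2/3) · 351^2/2 = 41067

Turán's theorem: ex(n, K_{r+1}) is achieved by the complete r-partite Turán graph T(n, r) with parts as balanced as possible, and is at most (1 − 1/r) · n^2/2. For r = 3, n = 351: the density bound is (2/3) · 123201/2 = 41067. Since 3 ∣ 351, the Turán graph T(351, 3) has parts of equal size 117, and its edge count e(T(351, 3)) = 41067 attains the density bound exactly.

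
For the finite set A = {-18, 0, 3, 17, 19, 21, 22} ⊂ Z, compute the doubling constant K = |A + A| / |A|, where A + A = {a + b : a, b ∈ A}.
K = |A + A| / |A| = 25/7

Enumerate A + A = {a + b : a, b ∈ A}. With |A| = 7, there are |A|^2 = 49 ordered sum pairs; collecting distinct values, A + A = {-36, -18, -15, -1, 0, 1, 3, 4, 6, 17, 19, 20, 21, 22, 24, 25, 34, 36, 38, 39, 40, 41, 42, 43, 44}, so |A + A| = 25. Thus K = 25/7. For comparison, the minimum possible |A + A| over all 7-element sets is 2·7 − 1 = 13 (so min K = 13/7), attained only by arithmetic progressions.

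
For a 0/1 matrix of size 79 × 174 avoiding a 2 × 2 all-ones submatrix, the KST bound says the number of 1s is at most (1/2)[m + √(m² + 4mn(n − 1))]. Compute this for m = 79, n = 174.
z(79, 174; 2, 2) ≤ (1/2)[79 + √(79² + 4·79·174·173)] = (1/2)[79 + √9518473] = 1582.1011

Kővári–Sós–Turán: let r_1, ..., r_79 be the row sums and z = Σ r_i the total number of 1s. Each pair of columns can share at most one row with both entries 1 (else a 2×2 all-ones block appears), so Σ_i C(r_i, 2) ≤ C(174, 2) = 15051. By convexity Σ_i C(r_i, 2) ≥ 79·C(z/79, 2) = z(z − 79)/(2·79), giving z² − 79z − 79·174·173 ≤ 0 and hence z ≤ (1/2)[79 + √(6241 + 4·2378058)] = (1/2)[79 + √9518473] ≈ (1/2)(79 + 3085.2023) = 1582.1011.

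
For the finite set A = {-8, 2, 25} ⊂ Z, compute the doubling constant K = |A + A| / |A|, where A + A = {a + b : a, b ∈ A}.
K = |A + A| / |A| = 6/3 = 2

Enumerate A + A = {a + b : a, b ∈ A}. With |A| = 3, there are |A|^2 = 9 ordered sum pairs; collecting distinct values, A + A = {-16, -6, 4, 17, 27, 50}, so |A + A| = 6. Thus K = 6/3 = 2. For comparison, the minimum possible |A + A| over all 3-element sets is 2·3 − 1 = 5 (so min K = 5/3), attained only by arithmetic progressions.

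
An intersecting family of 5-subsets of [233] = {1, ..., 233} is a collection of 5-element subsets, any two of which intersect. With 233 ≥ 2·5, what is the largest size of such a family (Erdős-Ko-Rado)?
max |F| = C(232, 4) = 117612110

The Erdős-Ko-Rado theorem states: for n ≥ 2k, an intersecting family of k-subsets of an n-element set has size at most C(n − 1, k − 1), with equality for 'star' families {A ⊆ [n] : |A| = k, i ∈ A} (fix an element i). For n = 233, k = 5: C(232, 4) = 117612110.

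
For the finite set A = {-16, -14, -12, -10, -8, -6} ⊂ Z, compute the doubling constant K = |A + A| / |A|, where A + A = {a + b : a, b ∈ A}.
K = |A + A| / |A| = 11/6

Enumerate A + A = {a + b : a, b ∈ A}. With |A| = 6, there are |A|^2 = 36 ordered sum pairs; collecting distinct values, A + A = {-32, -30, -28, -26, -24, -22, -20, -18, -16, -14, -12}, so |A + A| = 11. Thus K = 11/6. Here |A + A| = 2|A| − 1 = 11, the minimum possible — so K = 11/6 is minimal, which holds iff A is an arithmetic progression.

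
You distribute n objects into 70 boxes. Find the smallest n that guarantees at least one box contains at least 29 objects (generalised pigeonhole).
n = (29 − 1)·70 + 1 = 1961

By the generalised pigeonhole principle, to guarantee some box contains ≥ r objects we need more than (r − 1) · k objects total. Threshold: n = (r − 1) · k + 1. With r = 29 and k = 70: n = 28 · 70 + 1 = 1960 + 1 = 1961. For n = 1960 = 28 · 70, we can put exactly 28 objects in every box, avoiding 29 in any single one — so 1961 is tight.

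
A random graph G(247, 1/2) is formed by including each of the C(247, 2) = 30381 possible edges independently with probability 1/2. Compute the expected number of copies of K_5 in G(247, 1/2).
E[# K_5] = C(247, 5) · (1/2)^C(5, 2) = 7355513529 / 2^10 ≈ 7183118.680664

For each 5-subset S of vertices (there are C(247, 5) = 7355513529 such S), let X_S = 1 if S induces a K_5 (all C(5, 2) = 10 edges present). Then P(X_S = 1) = (1/2)^10 = 1/1024. By linearity of expectation, E[# K_5] = C(247, 5) · (1/2)^10 = 7355513529 / 1024 ≈ 7183118.680664.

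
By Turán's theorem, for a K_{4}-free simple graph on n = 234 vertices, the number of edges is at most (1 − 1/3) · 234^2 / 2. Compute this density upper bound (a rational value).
Turán density bound = (2/3) · 234^2/2 = 18252

Turán's theorem: ex(n, K_{r+1}) is achieved by the complete r-partite Turán graph T(n, r) with parts as balanced as possible, and is at most (1 − 1/r) · n^2/2. For r = 3, n = 234: the density bound is (2/3) · 54756/2 = 18252. Since 3 ∣ 234, the Turán graph T(234, 3) has parts of equal size 78, and its edge count e(T(234, 3)) = 18252 attains the density bound exactly.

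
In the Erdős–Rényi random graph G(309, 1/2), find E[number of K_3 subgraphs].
E[# K_3] = C(309, 3) · (1/2)^C(3, 2) = 4869634 / 2^3 = 2434817/4 = 608704.25

For each 3-subset S of vertices (there are C(309, 3) = 4869634 such S), let X_S = 1 if S induces a K_3 (all C(3, 2) = 3 edges present). Then P(X_S = 1) = (1/2)^3 = 1/8. By linearity of expectation, E[# K_3] = C(309, 3) · (1/2)^3 = 4869634 / 8 = 2434817/4 = 608704.25.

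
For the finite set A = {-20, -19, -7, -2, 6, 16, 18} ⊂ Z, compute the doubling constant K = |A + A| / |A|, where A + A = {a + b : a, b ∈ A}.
K = |A + A| / |A| = 25/7

Enumerate A + A = {a + b : a, b ∈ A}. With |A| = 7, there are |A|^2 = 49 ordered sum pairs; collecting distinct values, A + A = {-40, -39, -38, -27, -26, -22, -21, -14, -13, -9, -4, -3, -2, -1, 4, 9, 11, 12, 14, 16, 22, 24, 32, 34, 36}, so |A + A| = 25. Thus K = 25/7. For comparison, the minimum possible |A + A| over all 7-element sets is 2·7 − 1 = 13 (so min K = 13/7), attained only by arithmetic progressions.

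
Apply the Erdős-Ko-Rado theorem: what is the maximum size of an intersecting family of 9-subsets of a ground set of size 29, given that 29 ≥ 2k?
max |F| = C(28, 8) = 3108105

The Erdős-Ko-Rado theorem states: for n ≥ 2k, an intersecting family of k-subsets of an n-element set has size at most C(n − 1, k − 1), with equality for 'star' families {A ⊆ [n] : |A| = k, i ∈ A} (fix an element i). For n = 29, k = 9: C(28, 8) = 3108105.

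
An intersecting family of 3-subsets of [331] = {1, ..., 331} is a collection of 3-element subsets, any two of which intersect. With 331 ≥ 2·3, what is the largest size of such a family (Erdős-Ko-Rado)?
max |F| = C(330, 2) = 54285

Erdős-Ko-Rado (1961): when n ≥ 2k, max |F| = C(n−1, k−1). The bound is attained by the star {A : i ∈ A} for any fixed i ∈ [n]. Here C(331−1, 3−1) = C(330, 2) = 54285.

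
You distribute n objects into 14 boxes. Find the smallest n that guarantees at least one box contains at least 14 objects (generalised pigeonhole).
n = (14 − 1)·14 + 1 = 183

By the generalised pigeonhole principle, to guarantee some box contains ≥ r objects we need more than (r − 1) · k objects total. Threshold: n = (r − 1) · k + 1. With r = 14 and k = 14: n = 13 · 14 + 1 = 182 + 1 = 183. For n = 182 = 13 · 14, we can put exactly 13 objects in every box, avoiding 14 in any single one — so 183 is tight.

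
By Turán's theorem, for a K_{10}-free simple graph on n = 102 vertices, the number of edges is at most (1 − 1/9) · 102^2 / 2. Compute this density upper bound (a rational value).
Turán density bound = (8/9) · 102^2/2 = 4624

Turán's theorem: ex(n, K_{r+1}) is achieved by the complete r-partite Turán graph T(n, r) with parts as balanced as possible, and is at most (1 − 1/r) · n^2/2. For r = 9, n = 102: the density bound is (8/9) · 10404/2 = 4624. The integer-valued extremum is e(T(102, 9)) = 4623, which is strictly less than the density bound 4624 since 9 ∤ 102 (the parts of T(102, 9) cannot all be equal).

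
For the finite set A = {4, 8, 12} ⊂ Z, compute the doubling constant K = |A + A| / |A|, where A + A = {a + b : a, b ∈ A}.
K = |A + A| / |A| = 5/3

Enumerate A + A = {a + b : a, b ∈ A}. With |A| = 3, there are |A|^2 = 9 ordered sum pairs; collecting distinct values, A + A = {8, 12, 16, 20, 24}, so |A + A| = 5. Thus K = 5/3. Here |A + A| = 2|A| − 1 = 5, the minimum possible — so K = 5/3 is minimal, which holds iff A is an arithmetic progression.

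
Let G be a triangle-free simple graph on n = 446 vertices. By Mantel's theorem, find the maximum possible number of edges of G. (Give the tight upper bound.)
ex(446, K_3) = ⌊446^2/4⌋ = 49729

Mantel (1907): a triangle-free graph on n vertices has at most ⌊n^2/4⌋ edges, with equality for the complete bipartite graph K_{⌊n/2⌋, ⌈n/2⌉}. For n = 446: ⌊446^2/4⌋ = ⌊198916/4⌋ = 49729. The extremal graph is K_{223, 223}, which has 223·223 = 49729 edges.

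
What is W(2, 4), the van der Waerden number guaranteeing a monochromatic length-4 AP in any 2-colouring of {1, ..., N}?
W(2, 4) = 35

This is a classical value, W(2, 4) = 35, established by combining an explicit 2-colouring of {1, ..., 34} with no monochromatic 4-AP (giving the lower bound W(2, 4) > 34) and a finite case analysis / exhaustive computer search showing every 2-colouring of {1, ..., 35} has such an AP.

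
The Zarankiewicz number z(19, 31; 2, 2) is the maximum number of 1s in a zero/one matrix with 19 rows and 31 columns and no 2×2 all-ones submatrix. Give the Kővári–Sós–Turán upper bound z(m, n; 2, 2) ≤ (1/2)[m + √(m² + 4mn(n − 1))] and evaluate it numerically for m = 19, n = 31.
z(19, 31; 2, 2) ≤ (1/2)[19 + √(19² + 4·19·31·30)] = (1/2)[19 + √71041] = 142.7676

Kővári–Sós–Turán: let r_1, ..., r_19 be the row sums and z = Σ r_i the total number of 1s. Each pair of columns can share at most one row with both entries 1 (else a 2×2 all-ones block appears), so Σ_i C(r_i, 2) ≤ C(31, 2) = 465. By convexity Σ_i C(r_i, 2) ≥ 19·C(z/19, 2) = z(z − 19)/(2·19), giving z² − 19z − 19·31·30 ≤ 0 and hence z ≤ (1/2)[19 + √(361 + 4·17670)] = (1/2)[19 + √71041] ≈ (1/2)(19 + 266.5352) = 142.7676.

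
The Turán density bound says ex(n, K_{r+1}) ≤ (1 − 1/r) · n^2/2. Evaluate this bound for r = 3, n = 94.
Turán density bound = (2/3) · 94^2/2 = 8836/3 ≈ 2945.3333

Turán's theorem: ex(n, K_{r+1}) is achieved by the complete r-partite Turán graph T(n, r) with parts as balanced as possible, and is at most (1 − 1/r) · n^2/2. For r = 3, n = 94: the density bound is (2/3) · 8836/2 = 8836/3 ≈ 2945.3333. The integer-valued extremum is e(T(94, 3)) = 2945, which is strictly less than the density bound 8836/3 since 3 ∤ 94 (the parts of T(94, 3) cannot all be equal).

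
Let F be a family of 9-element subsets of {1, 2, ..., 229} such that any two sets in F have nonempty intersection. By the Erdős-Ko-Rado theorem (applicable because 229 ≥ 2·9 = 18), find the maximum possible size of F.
max |F| = C(228, 8) = 159966582803820

The Erdős-Ko-Rado theorem states: for n ≥ 2k, an intersecting family of k-subsets of an n-element set has size at most C(n − 1, k − 1), with equality for 'star' families {A ⊆ [n] : |A| = k, i ∈ A} (fix an element i). For n = 229, k = 9: C(228, 8) = 159966582803820.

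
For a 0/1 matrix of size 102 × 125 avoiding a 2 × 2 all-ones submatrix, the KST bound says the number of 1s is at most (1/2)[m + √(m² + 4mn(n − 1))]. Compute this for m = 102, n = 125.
z(102, 125; 2, 2) ≤ (1/2)[102 + √(102² + 4·102·125·124)] = (1/2)[102 + √6334404] = 1309.4121

Kővári–Sós–Turán: let r_1, ..., r_102 be the row sums and z = Σ r_i the total number of 1s. Each pair of columns can share at most one row with both entries 1 (else a 2×2 all-ones block appears), so Σ_i C(r_i, 2) ≤ C(125, 2) = 7750. By convexity Σ_i C(r_i, 2) ≥ 102·C(z/102, 2) = z(z − 102)/(2·102), giving z² − 102z − 102·125·124 ≤ 0 and hence z ≤ (1/2)[102 + √(10404 + 4·1581000)] = (1/2)[102 + √6334404] ≈ (1/2)(102 + 2516.8242) = 1309.4121.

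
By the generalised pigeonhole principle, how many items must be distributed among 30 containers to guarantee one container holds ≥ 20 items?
n = (20 − 1)·30 + 1 = 571

By the generalised pigeonhole principle, to guarantee some box contains ≥ r objects we need more than (r − 1) · k objects total. Threshold: n = (r − 1) · k + 1. With r = 20 and k = 30: n = 19 · 30 + 1 = 570 + 1 = 571. For n = 570 = 19 · 30, we can put exactly 19 objects in every box, avoiding 20 in any single one — so 571 is tight.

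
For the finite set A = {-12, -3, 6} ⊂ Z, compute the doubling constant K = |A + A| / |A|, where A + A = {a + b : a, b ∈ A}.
K = |A + A| / |A| = 5/3

Enumerate A + A = {a + b : a, b ∈ A}. With |A| = 3, there are |A|^2 = 9 ordered sum pairs; collecting distinct values, A + A = {-24, -15, -6, 3, 12}, so |A + A| = 5. Thus K = 5/3. Here |A + A| = 2|A| − 1 = 5, the minimum possible — so K = 5/3 is minimal, which holds iff A is an arithmetic progression.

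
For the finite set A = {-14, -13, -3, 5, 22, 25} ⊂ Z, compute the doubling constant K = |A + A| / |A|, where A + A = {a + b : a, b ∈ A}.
K = |A + A| / |A| = 21/6 = 7/2

Enumerate A + A = {a + b : a, b ∈ A}. With |A| = 6, there are |A|^2 = 36 ordered sum pairs; collecting distinct values, A + A = {-28, -27, -26, -17, -16, -9, -8, -6, 2, 8, 9, 10, 11, 12, 19, 22, 27, 30, 44, 47, 50}, so |A + A| = 21. Thus K = 21/6 = 7/2. For comparison, the minimum possible |A + A| over all 6-element sets is 2·6 − 1 = 11 (so min K = 11/6), attained only by arithmetic progressions.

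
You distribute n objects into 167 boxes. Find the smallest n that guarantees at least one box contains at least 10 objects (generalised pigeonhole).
n = (10 − 1)·167 + 1 = 1504

By the generalised pigeonhole principle, to guarantee some box contains ≥ r objects we need more than (r − 1) · k objects total. Threshold: n = (r − 1) · k + 1. With r = 10 and k = 167: n = 9 · 167 + 1 = 1503 + 1 = 1504. For n = 1503 = 9 · 167, we can put exactly 9 objects in every box, avoiding 10 in any single one — so 1504 is tight.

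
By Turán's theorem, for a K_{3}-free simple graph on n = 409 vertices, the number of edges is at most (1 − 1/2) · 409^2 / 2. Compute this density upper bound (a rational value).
Turán density bound = (1/2) · 409^2/2 = 167281/4 ≈ 41820.25

Turán's theorem: ex(n, K_{r+1}) is achieved by the complete r-partite Turán graph T(n, r) with parts as balanced as possible, and is at most (1 − 1/r) · n^2/2. For r = 2, n = 409: the density bound is (1/2) · 167281/2 = 167281/4 ≈ 41820.25. The integer-valued extremum is e(T(409, 2)) = 41820, which is strictly less than the density bound 167281/4 since 2 ∤ 409 (the parts of T(409, 2) cannot all be equal).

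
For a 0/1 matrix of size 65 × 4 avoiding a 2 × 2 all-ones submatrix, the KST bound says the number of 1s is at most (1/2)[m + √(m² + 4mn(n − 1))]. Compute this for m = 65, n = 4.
z(65, 4; 2, 2) ≤ (1/2)[65 + √(65² + 4·65·4·3)] = (1/2)[65 + √7345] = 75.3515

Kővári–Sós–Turán: let r_1, ..., r_65 be the row sums and z = Σ r_i the total number of 1s. Each pair of columns can share at most one row with both entries 1 (else a 2×2 all-ones block appears), so Σ_i C(r_i, 2) ≤ C(4, 2) = 6. By convexity Σ_i C(r_i, 2) ≥ 65·C(z/65, 2) = z(z − 65)/(2·65), giving z² − 65z − 65·4·3 ≤ 0 and hence z ≤ (1/2)[65 + √(4225 + 4·780)] = (1/2)[65 + √7345] ≈ (1/2)(65 + 85.703) = 75.3515.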